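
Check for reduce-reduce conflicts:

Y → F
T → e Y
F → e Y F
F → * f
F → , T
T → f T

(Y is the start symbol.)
A reduce-reduce conflict occurs when an LR(0) state has two complete items [A → α .] and [B → β .] — both call for a reduction, and with no lookahead the parser cannot choose between them.

Augment with Y' → Y and build the canonical LR(0) collection (I0 = CLOSURE({[Y' → . Y]}), then GOTO on every symbol after a dot until no new states appear). It has 14 states:
  I0: { [F → . * f], [F → . , T], [F → . e Y F], [Y → . F], [Y' → . Y] }  — shift
  I1: { [F → * . f] }  — shift
  I2: { [F → , . T], [T → . e Y], [T → . f T] }  — shift
  I3: { [Y → F .] }  — reduce
  I4: { [Y' → Y .] }  — accept
  I5: { [F → . * f], [F → . , T], [F → . e Y F], [F → e . Y F], [Y → . F] }  — shift
  I6: { [F → . * f], [F → . , T], [F → . e Y F], [F → e Y . F] }  — shift
  I7: { [F → e Y F .] }  — reduce
  I8: { [F → , T .] }  — reduce
  I9: { [F → . * f], [F → . , T], [F → . e Y F], [T → e . Y], [Y → . F] }  — shift
  I10: { [T → . e Y], [T → . f T], [T → f . T] }  — shift
  I11: { [T → f T .] }  — reduce
  I12: { [T → e Y .] }  — reduce
  I13: { [F → * f .] }  — reduce

No state contains more than one complete item.

Answer: No reduce-reduce conflicts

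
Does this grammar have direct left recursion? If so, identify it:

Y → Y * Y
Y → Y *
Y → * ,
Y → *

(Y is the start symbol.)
Direct left recursion occurs when N → N α for some non-terminal N (the right-hand side begins with the left-hand side itself).

Y → Y * Y: LEFT RECURSIVE (starts with Y)
Y → Y *: LEFT RECURSIVE (starts with Y)
Y → * ,: starts with '*'
Y → *: starts with '*'

The grammar has direct left recursion on: Y.

Answer: Yes, Y is left-recursive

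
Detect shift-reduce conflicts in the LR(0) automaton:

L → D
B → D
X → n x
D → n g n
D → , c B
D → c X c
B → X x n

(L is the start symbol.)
No shift-reduce conflicts

A shift-reduce conflict occurs when an LR(0) state has both:
  - a complete (reduce) item [A → α .] (dot at the end), and
  - a shift item [B → β . c γ] (dot before a terminal).

Augment with L' → L and build the canonical LR(0) collection (I0 = CLOSURE({[L' → . L]}), then GOTO on every symbol after a dot until no new states appear). It has 19 states:
  I0: { [D → . , c B], [D → . c X c], [D → . n g n], [L → . D], [L' → . L] }  — shift
  I1: { [D → , . c B] }  — shift
  I2: { [L → D .] }  — reduce
  I3: { [L' → L .] }  — accept
  I4: { [D → c . X c], [X → . n x] }  — shift
  I5: { [D → n . g n] }  — shift
  I6: { [D → n g . n] }  — shift
  I7: { [D → n g n .] }  — reduce
  I8: { [D → c X . c] }  — shift
  I9: { [X → n . x] }  — shift
  I10: { [X → n x .] }  — reduce
  I11: { [D → c X c .] }  — reduce
  I12: { [B → . D], [B → . X x n], [D → , c . B], [D → . , c B], [D → . c X c], [D → . n g n], [X → . n x] }  — shift
  I13: { [D → , c B .] }  — reduce
  I14: { [B → D .] }  — reduce
  I15: { [B → X . x n] }  — shift
  I16: { [D → n . g n], [X → n . x] }  — shift
  I17: { [B → X x . n] }  — shift
  I18: { [B → X x n .] }  — reduce

No state contains both a complete item and a shift item.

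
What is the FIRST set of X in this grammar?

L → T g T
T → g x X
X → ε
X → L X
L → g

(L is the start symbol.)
To compute FIRST(X), examine every production with X on the left-hand side, reading each right-hand side left to right until a non-nullable symbol is reached.

FIRST sets of the other non-terminals involved (by the same procedure, iterated to a fixed point):
  FIRST(L) = { 'g' }

From X → ε:
  - ε-production, so ε ∈ FIRST(X)
From X → L X:
  - L is a non-terminal: add FIRST(L) \ {ε} = { 'g' }
    L is not nullable, so stop

Collecting: FIRST(X) = { 'g', ε }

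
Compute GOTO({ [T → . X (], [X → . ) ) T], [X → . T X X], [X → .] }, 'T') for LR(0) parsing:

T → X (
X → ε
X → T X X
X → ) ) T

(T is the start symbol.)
{ [T → . X (], [X → . ) ) T], [X → . T X X], [X → .], [X → T . X X] }

GOTO(I, 'T') = CLOSURE({ [A → αX.β] : [A → α.Xβ] ∈ I, X = 'T' })

Items with dot before 'T', with the dot advanced:
  [X → . T X X] → [X → T . X X]
Closure of the advanced items:
  [X → T . X X] has the dot before X: add [X → .], [X → . T X X], [X → . ) ) T]
  [X → . T X X] has the dot before T: add [T → . X (]

GOTO = { [T → . X (], [X → . ) ) T], [X → . T X X], [X → .], [X → T . X X] }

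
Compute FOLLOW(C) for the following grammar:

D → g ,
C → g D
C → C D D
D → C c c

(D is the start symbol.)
{ 'c', 'g' }

To compute FOLLOW(C), find every occurrence of C on a right-hand side N → α C β: add FIRST(β) \ {ε}, and if β is empty or nullable also add FOLLOW(N). Iterate to a fixed point.

In C → C D D: C is followed by D D, add FIRST(D D) \ {ε} = { 'g' }
In D → C c c: C is followed by c c, add FIRST(c c) \ {ε} = { 'c' }

Taking the union: FOLLOW(C) = { 'c', 'g' }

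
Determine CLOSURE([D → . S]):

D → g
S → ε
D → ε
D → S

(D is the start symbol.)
{ [D → . S], [S → .] }

Start with: [D → . S]
  [D → . S] has the dot before S: add [S → .]
No further items can be added.

CLOSURE = { [D → . S], [S → .] }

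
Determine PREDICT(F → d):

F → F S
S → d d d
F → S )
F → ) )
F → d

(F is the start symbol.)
PREDICT(F → d) = (FIRST(RHS) \ {ε}) ∪ (FOLLOW(F) if ε ∈ FIRST(RHS), i.e. RHS ⇒* ε)
FIRST(d) = { 'd' }
ε ∉ FIRST(d), so FOLLOW(F) is not added.
PREDICT(F → d) = { 'd' }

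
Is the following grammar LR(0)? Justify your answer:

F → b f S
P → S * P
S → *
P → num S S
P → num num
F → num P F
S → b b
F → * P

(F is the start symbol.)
Yes, the grammar is LR(0)

A grammar is LR(0) if no state in the canonical LR(0) collection has:
  - both a shift item (dot before a terminal) and a complete item (shift-reduce conflict), or
  - two or more complete items (reduce-reduce conflict; the accept item [F' → F .] counts as a complete item here).

Augment with F' → F and build the canonical LR(0) collection (I0 = CLOSURE({[F' → . F]}), then GOTO on every symbol after a dot until no new states appear). It has 20 states:
  I0: { [F → . * P], [F → . b f S], [F → . num P F], [F' → . F] }  — shift
  I1: { [F → * . P], [P → . S * P], [P → . num S S], [P → . num num], [S → . *], [S → . b b] }  — shift
  I2: { [F' → F .] }  — accept
  I3: { [F → b . f S] }  — shift
  I4: { [F → num . P F], [P → . S * P], [P → . num S S], [P → . num num], [S → . *], [S → . b b] }  — shift
  I5: { [S → * .] }  — reduce
  I6: { [F → . * P], [F → . b f S], [F → . num P F], [F → num P . F] }  — shift
  I7: { [P → S . * P] }  — shift
  I8: { [S → b . b] }  — shift
  I9: { [P → num . S S], [P → num . num], [S → . *], [S → . b b] }  — shift
  I10: { [P → num S . S], [S → . *], [S → . b b] }  — shift
  I11: { [P → num num .] }  — reduce
  I12: { [P → num S S .] }  — reduce
  I13: { [S → b b .] }  — reduce
  I14: { [P → . S * P], [P → . num S S], [P → . num num], [P → S * . P], [S → . *], [S → . b b] }  — shift
  I15: { [P → S * P .] }  — reduce
  I16: { [F → num P F .] }  — reduce
  I17: { [F → b f . S], [S → . *], [S → . b b] }  — shift
  I18: { [F → b f S .] }  — reduce
  I19: { [F → * P .] }  — reduce

Every state is either a pure shift/goto state or contains exactly one complete item and nothing to shift — no conflicts. The grammar is LR(0).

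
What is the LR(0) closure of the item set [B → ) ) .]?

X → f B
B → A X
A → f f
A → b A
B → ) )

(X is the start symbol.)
{ [B → ) ) .] }

To compute CLOSURE, for each item [A → α.Bβ] where B is a non-terminal, add [B → .γ] for all productions B → γ; repeat for the newly added items until nothing changes.

Start with: [B → ) ) .]
The dot is at the end, so nothing is added.

CLOSURE = { [B → ) ) .] }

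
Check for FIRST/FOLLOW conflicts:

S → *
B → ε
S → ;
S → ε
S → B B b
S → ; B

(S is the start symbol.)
A FIRST/FOLLOW conflict occurs when a non-terminal N has a nullable alternative N → β (β ⇒* ε) and another alternative N → α with FIRST(α) ∩ FOLLOW(N) ≠ ∅: on such a lookahead the parser cannot decide between expanding α and letting N vanish via β.

Nullable non-terminals: B, S.
FIRST sets used below: FIRST(B) = { ε }
B has a nullable alternative but only one production, so nothing to check.

S: nullable alternative(s) S → ε; FOLLOW(S) = { $ }
  S → *: FIRST \ {ε} = { '*' } — disjoint from FOLLOW(S)
  S → ;: FIRST \ {ε} = { ';' } — disjoint from FOLLOW(S)
  S → ε: FIRST \ {ε} = { } — this is the only nullable alternative, skip
  S → B B b: FIRST \ {ε} = { 'b' } — disjoint from FOLLOW(S)
  S → ; B: FIRST \ {ε} = { ';' } — disjoint from FOLLOW(S)

No FIRST/FOLLOW conflicts found.

Answer: No FIRST/FOLLOW conflicts.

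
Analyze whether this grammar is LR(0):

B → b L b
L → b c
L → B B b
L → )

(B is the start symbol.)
A grammar is LR(0) if no state in the canonical LR(0) collection has:
  - both a shift item (dot before a terminal) and a complete item (shift-reduce conflict), or
  - two or more complete items (reduce-reduce conflict; the accept item [B' → B .] counts as a complete item here).

Augment with B' → B and build the canonical LR(0) collection (I0 = CLOSURE({[B' → . B]}), then GOTO on every symbol after a dot until no new states appear). It has 11 states:
  I0: { [B → . b L b], [B' → . B] }  — shift
  I1: { [B' → B .] }  — accept
  I2: { [B → . b L b], [B → b . L b], [L → . )], [L → . B B b], [L → . b c] }  — shift
  I3: { [L → ) .] }  — reduce
  I4: { [B → . b L b], [L → B . B b] }  — shift
  I5: { [B → b L . b] }  — shift
  I6: { [B → . b L b], [B → b . L b], [L → . )], [L → . B B b], [L → . b c], [L → b . c] }  — shift
  I7: { [L → b c .] }  — reduce
  I8: { [B → b L b .] }  — reduce
  I9: { [L → B B . b] }  — shift
  I10: { [L → B B b .] }  — reduce

Every state is either a pure shift/goto state or contains exactly one complete item and nothing to shift — no conflicts. The grammar is LR(0).

Answer: Yes, the grammar is LR(0)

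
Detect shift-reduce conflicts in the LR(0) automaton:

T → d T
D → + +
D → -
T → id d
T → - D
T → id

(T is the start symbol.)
Yes — I4: [T → id .] vs [T → id . d]

Augment with T' → T and build the canonical LR(0) collection (I0 = CLOSURE({[T' → . T]}), then GOTO on every symbol after a dot until no new states appear). It has 11 states:
  I0: { [T → . - D], [T → . d T], [T → . id d], [T → . id], [T' → . T] }  — shift
  I1: { [D → . + +], [D → . -], [T → - . D] }  — shift
  I2: { [T' → T .] }  — accept
  I3: { [T → . - D], [T → . d T], [T → . id d], [T → . id], [T → d . T] }  — shift
  I4: { [T → id . d], [T → id .] }  — shift, reduce
  I5: { [T → id d .] }  — reduce
  I6: { [T → d T .] }  — reduce
  I7: { [D → + . +] }  — shift
  I8: { [D → - .] }  — reduce
  I9: { [T → - D .] }  — reduce
  I10: { [D → + + .] }  — reduce

I4 contains reduce item [T → id .] and shift item [T → id . d] — shift-reduce conflict.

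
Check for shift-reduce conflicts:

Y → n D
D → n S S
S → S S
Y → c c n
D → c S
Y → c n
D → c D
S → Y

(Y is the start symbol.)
A shift-reduce conflict occurs when an LR(0) state has both:
  - a complete (reduce) item [A → α .] (dot at the end), and
  - a shift item [B → β . c γ] (dot before a terminal).

Augment with Y' → Y and build the canonical LR(0) collection (I0 = CLOSURE({[Y' → . Y]}), then GOTO on every symbol after a dot until no new states appear). It has 21 states:
  I0: { [Y → . c c n], [Y → . c n], [Y → . n D], [Y' → . Y] }  — shift
  I1: { [Y' → Y .] }  — accept
  I2: { [Y → c . c n], [Y → c . n] }  — shift
  I3: { [D → . c D], [D → . c S], [D → . n S S], [Y → n . D] }  — shift
  I4: { [Y → n D .] }  — reduce
  I5: { [D → . c D], [D → . c S], [D → . n S S], [D → c . D], [D → c . S], [S → . S S], [S → . Y], [Y → . c c n], [Y → . c n], [Y → . n D] }  — shift
  I6: { [D → n . S S], [S → . S S], [S → . Y], [Y → . c c n], [Y → . c n], [Y → . n D] }  — shift
  I7: { [D → n S . S], [S → . S S], [S → . Y], [S → S . S], [Y → . c c n], [Y → . c n], [Y → . n D] }  — shift
  I8: { [S → Y .] }  — reduce
  I9: { [D → n S S .], [S → . S S], [S → . Y], [S → S . S], [S → S S .], [Y → . c c n], [Y → . c n], [Y → . n D] }  — shift, 2 reduces
  I10: { [S → . S S], [S → . Y], [S → S . S], [S → S S .], [Y → . c c n], [Y → . c n], [Y → . n D] }  — shift, reduce
  I11: { [D → c D .] }  — reduce
  I12: { [D → c S .], [S → . S S], [S → . Y], [S → S . S], [Y → . c c n], [Y → . c n], [Y → . n D] }  — shift, reduce
  I13: { [D → . c D], [D → . c S], [D → . n S S], [D → c . D], [D → c . S], [S → . S S], [S → . Y], [Y → . c c n], [Y → . c n], [Y → . n D], [Y → c . c n], [Y → c . n] }  — shift
  I14: { [D → . c D], [D → . c S], [D → . n S S], [D → n . S S], [S → . S S], [S → . Y], [Y → . c c n], [Y → . c n], [Y → . n D], [Y → n . D] }  — shift
  I15: { [D → . c D], [D → . c S], [D → . n S S], [D → c . D], [D → c . S], [S → . S S], [S → . Y], [Y → . c c n], [Y → . c n], [Y → . n D], [Y → c . c n], [Y → c . n], [Y → c c . n] }  — shift
  I16: { [D → . c D], [D → . c S], [D → . n S S], [D → n . S S], [S → . S S], [S → . Y], [Y → . c c n], [Y → . c n], [Y → . n D], [Y → c n .], [Y → n . D] }  — shift, reduce
  I17: { [D → . c D], [D → . c S], [D → . n S S], [D → n . S S], [S → . S S], [S → . Y], [Y → . c c n], [Y → . c n], [Y → . n D], [Y → c c n .], [Y → c n .], [Y → n . D] }  — shift, 2 reduces
  I18: { [Y → c c . n] }  — shift
  I19: { [Y → c n .] }  — reduce
  I20: { [Y → c c n .] }  — reduce

I9 contains reduce items [D → n S S .], [S → S S .] and shift items [Y → . c c n], [Y → . c n], [Y → . n D] — shift-reduce conflict.
I10 contains reduce item [S → S S .] and shift items [Y → . c c n], [Y → . c n], [Y → . n D] — shift-reduce conflict.
I12 contains reduce item [D → c S .] and shift items [Y → . c c n], [Y → . c n], [Y → . n D] — shift-reduce conflict.
I16 contains reduce item [Y → c n .] and shift items [D → . c D], [D → . c S], [D → . n S S], [Y → . c c n], [Y → . c n], [Y → . n D] — shift-reduce conflict.
I17 contains reduce items [Y → c c n .], [Y → c n .] and shift items [D → . c D], [D → . c S], [D → . n S S], [Y → . c c n], [Y → . c n], [Y → . n D] — shift-reduce conflict.

Answer: Yes — I9: [D → n S S .] vs [Y → . c c n]; I10: [S → S S .] vs [Y → . c c n]; I12: [D → c S .] vs [Y → . c c n]; I16: [Y → c n .] vs [D → . c D]; I17: [Y → c c n .] vs [D → . c D]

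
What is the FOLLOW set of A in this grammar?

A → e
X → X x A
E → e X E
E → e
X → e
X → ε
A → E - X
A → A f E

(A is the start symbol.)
{ $, 'e', 'f', 'x' }

To compute FOLLOW(A), find every occurrence of A on a right-hand side N → α A β: add FIRST(β) \ {ε}, and if β is empty or nullable also add FOLLOW(N). Iterate to a fixed point.

A is the start symbol, so $ ∈ FOLLOW(A).
In X → X x A: A is at the end, add FOLLOW(X)
In A → A f E: A is followed by f E, add FIRST(f E) \ {ε} = { 'f' }

The FOLLOW sets referred to above (computed the same way, to a fixed point):
  FOLLOW(X) = { $, 'e', 'f', 'x' }

Taking the union: FOLLOW(A) = { $, 'e', 'f', 'x' }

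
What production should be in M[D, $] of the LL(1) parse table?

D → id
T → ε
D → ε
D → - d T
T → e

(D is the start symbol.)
To find M[D, $], we find productions for D where $ is in the predict set (PREDICT(N → α) = (FIRST(α) \ {ε}) ∪ (FOLLOW(N) if α ⇒* ε)).

Relevant sets:
  FOLLOW(D) = { $ }

D → id: PREDICT = { 'id' }
D → ε: PREDICT = { $ }
  $ is in predict set, so this production goes in M[D, $]
D → - d T: PREDICT = { '-' }

M[D, $] = D → ε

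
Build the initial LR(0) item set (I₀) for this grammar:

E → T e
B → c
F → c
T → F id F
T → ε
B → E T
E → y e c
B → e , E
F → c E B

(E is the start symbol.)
First, augment the grammar with E' → E
I₀ = CLOSURE({ [E' → . E] }):
  [E' → . E] has the dot before E: add [E → . T e], [E → . y e c]
  [E → . T e] has the dot before T: add [T → . F id F], [T → .]
  [T → . F id F] has the dot before F: add [F → . c], [F → . c E B]
No further items can be added.

I₀ = { [E → . T e], [E → . y e c], [E' → . E], [F → . c E B], [F → . c], [T → . F id F], [T → .] }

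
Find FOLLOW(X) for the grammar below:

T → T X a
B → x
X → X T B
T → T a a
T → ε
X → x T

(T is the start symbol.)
To compute FOLLOW(X), find every occurrence of X on a right-hand side N → α X β: add FIRST(β) \ {ε}, and if β is empty or nullable also add FOLLOW(N). Iterate to a fixed point.

In T → T X a: X is followed by a, add FIRST(a) \ {ε} = { 'a' }
In X → X T B: X is followed by T B, add FIRST(T B) \ {ε} = { 'a', 'x' }

Taking the union: FOLLOW(X) = { 'a', 'x' }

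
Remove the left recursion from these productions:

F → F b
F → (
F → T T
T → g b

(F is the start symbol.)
F is directly left-recursive. The standard transformation for
  A → A α₁ | ... | A α_m | β₁ | ... | β_n
is
  A  → β₁ A' | ... | β_n A'
  A' → α₁ A' | ... | α_m A' | ε

F → ( becomes F → ( F'
F → T T becomes F → T T F'
F → F b becomes F' → b F'
Add F' → ε

Productions for other non-terminals are unchanged:
  T → g b

Resulting grammar:
F → ( F'
F → T T F'
F' → b F'
F' → ε
T → g b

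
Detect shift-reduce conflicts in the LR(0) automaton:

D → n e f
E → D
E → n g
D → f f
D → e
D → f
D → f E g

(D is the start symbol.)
A shift-reduce conflict occurs when an LR(0) state has both:
  - a complete (reduce) item [A → α .] (dot at the end), and
  - a shift item [B → β . c γ] (dot before a terminal).

Augment with D' → D and build the canonical LR(0) collection (I0 = CLOSURE({[D' → . D]}), then GOTO on every symbol after a dot until no new states appear). It has 13 states:
  I0: { [D → . e], [D → . f E g], [D → . f f], [D → . f], [D → . n e f], [D' → . D] }  — shift
  I1: { [D' → D .] }  — accept
  I2: { [D → e .] }  — reduce
  I3: { [D → . e], [D → . f E g], [D → . f f], [D → . f], [D → . n e f], [D → f . E g], [D → f . f], [D → f .], [E → . D], [E → . n g] }  — shift, reduce
  I4: { [D → n . e f] }  — shift
  I5: { [D → n e . f] }  — shift
  I6: { [D → n e f .] }  — reduce
  I7: { [E → D .] }  — reduce
  I8: { [D → f E . g] }  — shift
  I9: { [D → . e], [D → . f E g], [D → . f f], [D → . f], [D → . n e f], [D → f . E g], [D → f . f], [D → f .], [D → f f .], [E → . D], [E → . n g] }  — shift, 2 reduces
  I10: { [D → n . e f], [E → n . g] }  — shift
  I11: { [E → n g .] }  — reduce
  I12: { [D → f E g .] }  — reduce

I3 contains reduce item [D → f .] and shift items [D → . e], [D → . f], [D → . f E g], [D → . f f], [D → f . f], [D → . n e f], [E → . n g] — shift-reduce conflict.
I9 contains reduce items [D → f .], [D → f f .] and shift items [D → . e], [D → . f], [D → . f E g], [D → . f f], [D → f . f], [D → . n e f], [E → . n g] — shift-reduce conflict.

Answer: Yes — I3: [D → f .] vs [D → . e]; I9: [D → f .] vs [D → . e]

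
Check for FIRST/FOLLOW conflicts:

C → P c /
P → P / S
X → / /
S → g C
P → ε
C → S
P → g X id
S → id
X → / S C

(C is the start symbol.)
Yes. P → P '/' S with FOLLOW(P) on { '/' }

A FIRST/FOLLOW conflict occurs when a non-terminal N has a nullable alternative N → β (β ⇒* ε) and another alternative N → α with FIRST(α) ∩ FOLLOW(N) ≠ ∅: on such a lookahead the parser cannot decide between expanding α and letting N vanish via β.

Nullable non-terminals: P.
FIRST sets used below: FIRST(P) = { '/', 'g', ε }

P: nullable alternative(s) P → ε; FOLLOW(P) = { '/', 'c' }
  P → P / S: FIRST \ {ε} = { '/', 'g' } — overlaps FOLLOW(P) on { '/' }: CONFLICT
  P → ε: FIRST \ {ε} = { } — this is the only nullable alternative, skip
  P → g X id: FIRST \ {ε} = { 'g' } — disjoint from FOLLOW(P)

C, S, X have no nullable alternative, so no FIRST/FOLLOW check is needed there.

So the grammar has 1 FIRST/FOLLOW conflict (marked CONFLICT above).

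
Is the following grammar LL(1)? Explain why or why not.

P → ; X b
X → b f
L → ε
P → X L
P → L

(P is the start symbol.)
Yes, the grammar is LL(1).

A grammar is LL(1) if for each non-terminal N with multiple productions, the predict sets of those productions are pairwise disjoint, where PREDICT(N → α) = (FIRST(α) \ {ε}) ∪ (FOLLOW(N) if α ⇒* ε).

Relevant sets:
  FIRST(X) = { 'b' }
  FIRST(L) = { ε }
  FOLLOW(P) = { $ }

For P:
  PREDICT(P → ';' X b) = { ';' }
  PREDICT(P → X L) = { 'b' }
  PREDICT(P → L) = { $ }
X, L have a single production, so nothing to check there.

All predict sets are disjoint. The grammar IS LL(1).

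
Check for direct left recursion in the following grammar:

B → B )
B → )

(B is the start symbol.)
Yes, B is left-recursive

B → B ): LEFT RECURSIVE (starts with B)
B → ): starts with ')'

The grammar has direct left recursion on: B.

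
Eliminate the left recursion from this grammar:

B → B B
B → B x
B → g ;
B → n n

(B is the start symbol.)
B → g ; B'
B → n n B'
B' → B B'
B' → x B'
B' → ε

B is directly left-recursive. The standard transformation for
  A → A α₁ | ... | A α_m | β₁ | ... | β_n
is
  A  → β₁ A' | ... | β_n A'
  A' → α₁ A' | ... | α_m A' | ε

B → g ; becomes B → g ; B'
B → n n becomes B → n n B'
B → B B becomes B' → B B'
B → B x becomes B' → x B'
Add B' → ε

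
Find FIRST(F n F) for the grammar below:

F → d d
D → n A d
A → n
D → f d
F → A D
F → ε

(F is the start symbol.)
FIRST sets of the non-terminals involved (from the grammar, by fixed-point iteration):
  FIRST(F) = { 'd', 'n', ε }

To compute FIRST(F n F), process the symbols left to right:
Symbol F is a non-terminal. Add FIRST(F) \ {ε} = { 'd', 'n' }
F is nullable (ε ∈ FIRST(F)), continue to the next symbol.
Symbol n is a terminal. Add 'n' and stop.
FIRST(F n F) = { 'd', 'n' }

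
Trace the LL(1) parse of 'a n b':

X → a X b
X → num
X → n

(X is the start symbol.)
LL(1) parsing maintains a stack (initially the start symbol over $) and the input. At each step: if the stack top is a terminal, match it against the current input token; if it is a non-terminal N, replace it with the RHS of M[N, lookahead] (the unique production whose predict set contains the lookahead).

Stack is shown with the top on the left.

Stack    Input    Action
------------------------
X $      a n b $  output X → a X b
a X b $  a n b $  match 'a'
X b $    n b $    output X → n
n b $    n b $    match 'n'
b $      b $      match 'b'
$        $        accept

The string is accepted.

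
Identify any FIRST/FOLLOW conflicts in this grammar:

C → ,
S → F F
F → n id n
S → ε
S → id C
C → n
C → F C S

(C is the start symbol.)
Yes. S → F F with FOLLOW(S) on { 'n' }; S → id C with FOLLOW(S) on { 'id' }

Nullable non-terminals: S.
FIRST sets used below: FIRST(F) = { 'n' }

S: nullable alternative(s) S → ε; FOLLOW(S) = { $, 'id', 'n' }
  S → F F: FIRST \ {ε} = { 'n' } — overlaps FOLLOW(S) on { 'n' }: CONFLICT
  S → ε: FIRST \ {ε} = { } — this is the only nullable alternative, skip
  S → id C: FIRST \ {ε} = { 'id' } — overlaps FOLLOW(S) on { 'id' }: CONFLICT

C, F have no nullable alternative, so no FIRST/FOLLOW check is needed there.

So the grammar has 2 FIRST/FOLLOW conflicts (marked CONFLICT above).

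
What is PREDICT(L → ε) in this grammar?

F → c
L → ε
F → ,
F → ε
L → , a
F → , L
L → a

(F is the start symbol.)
{ $ }

PREDICT(L → ε) = (FIRST(RHS) \ {ε}) ∪ (FOLLOW(L) if ε ∈ FIRST(RHS), i.e. RHS ⇒* ε)
The right-hand side is ε (FIRST(ε) = { ε }), so the predict set is FOLLOW(L) = { $ }
PREDICT(L → ε) = { $ }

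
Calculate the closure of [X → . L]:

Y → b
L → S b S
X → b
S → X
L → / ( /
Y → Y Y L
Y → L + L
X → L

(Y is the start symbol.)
Start with: [X → . L]
  [X → . L] has the dot before L: add [L → . S b S], [L → . / ( /]
  [L → . S b S] has the dot before S: add [S → . X]
  [S → . X] has the dot before X: add [X → . b]
No further items can be added.

CLOSURE = { [L → . / ( /], [L → . S b S], [S → . X], [X → . L], [X → . b] }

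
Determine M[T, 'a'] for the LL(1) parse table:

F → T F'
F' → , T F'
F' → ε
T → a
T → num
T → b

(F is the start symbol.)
T → a

To find M[T, 'a'], we find productions for T where 'a' is in the predict set (PREDICT(N → α) = (FIRST(α) \ {ε}) ∪ (FOLLOW(N) if α ⇒* ε)).

T → a: PREDICT = { 'a' }
  'a' is in predict set, so this production goes in M[T, 'a']
T → num: PREDICT = { 'num' }
T → b: PREDICT = { 'b' }

M[T, 'a'] = T → a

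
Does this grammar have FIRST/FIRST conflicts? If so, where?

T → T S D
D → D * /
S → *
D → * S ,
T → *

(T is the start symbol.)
A FIRST/FIRST conflict occurs when two productions N → α and N → β for the same non-terminal have FIRST(α) ∩ FIRST(β) ≠ ∅ (with ε ∈ FIRST of a nullable right-hand side, so two nullable alternatives also conflict).

FIRST sets of the non-terminals at (or reachable through a nullable prefix from) the front of some alternative:
  FIRST(T) = { '*' }
  FIRST(D) = { '*' }

Productions for T:
  T → T S D: FIRST = { '*' }
  T → *: FIRST = { '*' }
Productions for D:
  D → D * /: FIRST = { '*' }
  D → * S ,: FIRST = { '*' }
S has only one production, so no FIRST/FIRST conflict is possible there.

Conflict for T: T → T S D and T → *
  Overlap: { '*' }
Conflict for D: D → D * / and D → * S ,
  Overlap: { '*' }

Answer: Yes. T → T S D / T → '*' on { '*' }; D → D '*' '/' / D → '*' S ',' on { '*' }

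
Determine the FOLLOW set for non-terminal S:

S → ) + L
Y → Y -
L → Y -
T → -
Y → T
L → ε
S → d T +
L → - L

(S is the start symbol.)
{ $ }

S is the start symbol, so $ ∈ FOLLOW(S).
S does not occur on any right-hand side.

Taking the union: FOLLOW(S) = { $ }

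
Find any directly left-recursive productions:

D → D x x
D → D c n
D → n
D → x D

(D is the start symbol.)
Yes, D is left-recursive

D → D x x: LEFT RECURSIVE (starts with D)
D → D c n: LEFT RECURSIVE (starts with D)
D → n: starts with n
D → x D: starts with x

The grammar has direct left recursion on: D.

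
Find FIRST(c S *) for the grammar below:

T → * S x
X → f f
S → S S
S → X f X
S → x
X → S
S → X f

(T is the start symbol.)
To compute FIRST(c S *), process the symbols left to right:
Symbol c is a terminal. Add 'c' and stop.
FIRST(c S *) = { 'c' }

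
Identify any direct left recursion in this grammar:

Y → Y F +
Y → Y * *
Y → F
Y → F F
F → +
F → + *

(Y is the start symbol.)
Yes, Y is left-recursive

Y → Y F +: LEFT RECURSIVE (starts with Y)
Y → Y * *: LEFT RECURSIVE (starts with Y)
Y → F: starts with F
Y → F F: starts with F
F → +: starts with '+'
F → + *: starts with '+'

The grammar has direct left recursion on: Y.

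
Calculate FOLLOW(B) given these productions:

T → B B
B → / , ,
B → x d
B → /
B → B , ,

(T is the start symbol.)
{ $, ',', '/', 'x' }

To compute FOLLOW(B), find every occurrence of B on a right-hand side N → α B β: add FIRST(β) \ {ε}, and if β is empty or nullable also add FOLLOW(N). Iterate to a fixed point.

In T → B B: B is followed by B, add FIRST(B) \ {ε} = { '/', 'x' }
In T → B B: B is at the end, add FOLLOW(T)
In B → B , ,: B is followed by ',' ',', add FIRST(',' ',') \ {ε} = { ',' }

The FOLLOW sets referred to above (computed the same way, to a fixed point):
  FOLLOW(T) = { $ }

Taking the union: FOLLOW(B) = { $, ',', '/', 'x' }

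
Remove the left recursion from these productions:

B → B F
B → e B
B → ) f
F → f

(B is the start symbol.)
B → e B B'
B → ) f B'
B' → F B'
B' → ε
F → f

B is directly left-recursive. The standard transformation for
  A → A α₁ | ... | A α_m | β₁ | ... | β_n
is
  A  → β₁ A' | ... | β_n A'
  A' → α₁ A' | ... | α_m A' | ε

B → e B becomes B → e B B'
B → ) f becomes B → ) f B'
B → B F becomes B' → F B'
Add B' → ε

Productions for other non-terminals are unchanged:
  F → f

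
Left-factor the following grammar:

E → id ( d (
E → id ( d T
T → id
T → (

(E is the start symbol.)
Left-factoring transforms A → αβ₁ | αβ₂ into A → αA' and A' → β₁ | β₂
(α is the longest common prefix among the alternatives). Repeat until
no nonterminal has two alternatives with a common prefix.

Round 1: E has alternatives sharing prefix 'id ( d'. Introduce E': E → id ( d E'
  Add: E' → (
  Add: E' → T

No remaining common prefixes — done.

Resulting grammar:
E → id ( d E'
E' → (
E' → T
T → id
T → (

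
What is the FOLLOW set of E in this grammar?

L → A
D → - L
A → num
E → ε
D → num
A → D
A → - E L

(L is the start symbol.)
In A → - E L: E is followed by L, add FIRST(L) \ {ε} = { '-', 'num' }

Taking the union: FOLLOW(E) = { '-', 'num' }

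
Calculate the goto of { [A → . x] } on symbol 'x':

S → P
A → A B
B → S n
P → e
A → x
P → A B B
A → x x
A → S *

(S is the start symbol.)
{ [A → x .] }

GOTO(I, 'x') = CLOSURE({ [A → αX.β] : [A → α.Xβ] ∈ I, X = 'x' })

Items with dot before 'x', with the dot advanced:
  [A → . x] → [A → x .]
Closure adds nothing (no advanced item has the dot before a non-terminal).

GOTO = { [A → x .] }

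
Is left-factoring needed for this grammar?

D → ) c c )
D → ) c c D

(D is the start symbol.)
Left-factoring is needed when two productions for the same non-terminal
share a common prefix on the right-hand side.

Productions for D:
  D → ) c c )
  D → ) c c D

Found common prefix ') c c' in productions for D

Answer: Yes, D has productions with common prefix ') c c'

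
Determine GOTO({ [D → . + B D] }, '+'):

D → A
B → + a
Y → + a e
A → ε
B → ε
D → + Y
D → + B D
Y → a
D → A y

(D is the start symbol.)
{ [B → . + a], [B → .], [D → + . B D] }

GOTO(I, '+') = CLOSURE({ [A → αX.β] : [A → α.Xβ] ∈ I, X = '+' })

Items with dot before '+', with the dot advanced:
  [D → . + B D] → [D → + . B D]
Closure of the advanced items:
  [D → + . B D] has the dot before B: add [B → . + a], [B → .]

GOTO = { [B → . + a], [B → .], [D → + . B D] }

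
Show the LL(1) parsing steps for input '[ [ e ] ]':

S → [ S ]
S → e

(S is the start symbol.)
Stack is shown with the top on the left.

Stack      Input        Action
------------------------------
S $        [ [ e ] ] $  output S → [ S ]
[ S ] $    [ [ e ] ] $  match '['
S ] $      [ e ] ] $    output S → [ S ]
[ S ] ] $  [ e ] ] $    match '['
S ] ] $    e ] ] $      output S → e
e ] ] $    e ] ] $      match 'e'
] ] $      ] ] $        match ']'
] $        ] $          match ']'
$          $            accept

The string is accepted.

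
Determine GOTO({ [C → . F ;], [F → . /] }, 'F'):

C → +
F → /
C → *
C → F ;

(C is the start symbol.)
GOTO(I, 'F') = CLOSURE({ [A → αX.β] : [A → α.Xβ] ∈ I, X = 'F' })

Items with dot before 'F', with the dot advanced:
  [C → . F ;] → [C → F . ;]
Closure adds nothing (no advanced item has the dot before a non-terminal).

GOTO = { [C → F . ;] }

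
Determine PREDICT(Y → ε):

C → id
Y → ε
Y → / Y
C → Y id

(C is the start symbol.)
PREDICT(Y → ε) = (FIRST(RHS) \ {ε}) ∪ (FOLLOW(Y) if ε ∈ FIRST(RHS), i.e. RHS ⇒* ε)
The right-hand side is ε (FIRST(ε) = { ε }), so the predict set is FOLLOW(Y) = { 'id' }
PREDICT(Y → ε) = { 'id' }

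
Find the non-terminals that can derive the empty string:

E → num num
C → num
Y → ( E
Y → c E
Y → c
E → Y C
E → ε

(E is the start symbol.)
A non-terminal is nullable if it can derive ε (the empty string): either it has an ε-production, or it has a production whose right-hand side consists entirely of nullable non-terminals.

ε-productions: E → ε
So E is immediately nullable.
No further non-terminal can be added: every production for the remaining non-terminals contains a terminal or a non-nullable non-terminal.
Nullable = { 'E' }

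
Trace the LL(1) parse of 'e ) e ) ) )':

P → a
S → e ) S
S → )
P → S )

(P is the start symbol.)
LL(1) parsing maintains a stack (initially the start symbol over $) and the input. At each step: if the stack top is a terminal, match it against the current input token; if it is a non-terminal N, replace it with the RHS of M[N, lookahead] (the unique production whose predict set contains the lookahead).

Stack is shown with the top on the left.

Stack      Input          Action
--------------------------------
P $        e ) e ) ) ) $  output P → S )
S ) $      e ) e ) ) ) $  output S → e ) S
e ) S ) $  e ) e ) ) ) $  match 'e'
) S ) $    ) e ) ) ) $    match ')'
S ) $      e ) ) ) $      output S → e ) S
e ) S ) $  e ) ) ) $      match 'e'
) S ) $    ) ) ) $        match ')'
S ) $      ) ) $          output S → )
) ) $      ) ) $          match ')'
) $        ) $            match ')'
$          $              accept

The string is accepted.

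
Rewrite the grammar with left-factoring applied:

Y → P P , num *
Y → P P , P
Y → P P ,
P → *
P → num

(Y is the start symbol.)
Y → P P , Y'
Y' → num *
Y' → P
Y' → ε
P → *
P → num

Left-factoring transforms A → αβ₁ | αβ₂ into A → αA' and A' → β₁ | β₂
(α is the longest common prefix among the alternatives). Repeat until
no nonterminal has two alternatives with a common prefix.

Round 1: Y has alternatives sharing prefix 'P P ,'. Introduce Y': Y → P P , Y'
  Add: Y' → num *
  Add: Y' → P
  Add: Y' → ε

No remaining common prefixes — done.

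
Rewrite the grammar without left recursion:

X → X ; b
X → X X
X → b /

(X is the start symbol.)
X is directly left-recursive. The standard transformation for
  A → A α₁ | ... | A α_m | β₁ | ... | β_n
is
  A  → β₁ A' | ... | β_n A'
  A' → α₁ A' | ... | α_m A' | ε

X → b / becomes X → b / X'
X → X ; b becomes X' → ; b X'
X → X X becomes X' → X X'
Add X' → ε

Resulting grammar:
X → b / X'
X' → ; b X'
X' → X X'
X' → ε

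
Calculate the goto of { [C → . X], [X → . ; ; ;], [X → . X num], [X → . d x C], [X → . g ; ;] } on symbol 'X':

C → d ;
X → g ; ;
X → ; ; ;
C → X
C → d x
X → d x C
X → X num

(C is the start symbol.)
{ [C → X .], [X → X . num] }

GOTO(I, 'X') = CLOSURE({ [A → αX.β] : [A → α.Xβ] ∈ I, X = 'X' })

Items with dot before 'X', with the dot advanced:
  [C → . X] → [C → X .]
  [X → . X num] → [X → X . num]
Closure adds nothing (no advanced item has the dot before a non-terminal).

GOTO = { [C → X .], [X → X . num] }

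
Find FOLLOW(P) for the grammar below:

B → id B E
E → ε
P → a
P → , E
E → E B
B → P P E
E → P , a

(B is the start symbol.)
To compute FOLLOW(P), find every occurrence of P on a right-hand side N → α P β: add FIRST(β) \ {ε}, and if β is empty or nullable also add FOLLOW(N). Iterate to a fixed point.

In B → P P E: P is followed by P E, add FIRST(P E) \ {ε} = { ',', 'a' }
In B → P P E: P is followed by E, add FIRST(E) \ {ε} = { ',', 'a', 'id' }
  E is nullable, so also add FOLLOW(B)
In E → P , a: P is followed by ',' a, add FIRST(',' a) \ {ε} = { ',' }

The FOLLOW sets referred to above (computed the same way, to a fixed point):
  FOLLOW(B) = { $, ',', 'a', 'id' }

Taking the union: FOLLOW(P) = { $, ',', 'a', 'id' }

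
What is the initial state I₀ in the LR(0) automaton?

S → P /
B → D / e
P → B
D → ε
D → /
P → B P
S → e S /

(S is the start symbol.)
First, augment the grammar with S' → S
I₀ = CLOSURE({ [S' → . S] }):
  [S' → . S] has the dot before S: add [S → . P /], [S → . e S /]
  [S → . P /] has the dot before P: add [P → . B], [P → . B P]
  [P → . B] has the dot before B: add [B → . D / e]
  [B → . D / e] has the dot before D: add [D → .], [D → . /]
No further items can be added.

I₀ = { [B → . D / e], [D → . /], [D → .], [P → . B P], [P → . B], [S → . P /], [S → . e S /], [S' → . S] }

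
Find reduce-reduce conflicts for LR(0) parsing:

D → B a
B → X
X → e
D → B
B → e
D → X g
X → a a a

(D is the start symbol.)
A reduce-reduce conflict occurs when an LR(0) state has two complete items [A → α .] and [B → β .] — both call for a reduction, and with no lookahead the parser cannot choose between them.

Augment with D' → D and build the canonical LR(0) collection (I0 = CLOSURE({[D' → . D]}), then GOTO on every symbol after a dot until no new states appear). It has 10 states:
  I0: { [B → . X], [B → . e], [D → . B a], [D → . B], [D → . X g], [D' → . D], [X → . a a a], [X → . e] }  — shift
  I1: { [D → B . a], [D → B .] }  — shift, reduce
  I2: { [D' → D .] }  — accept
  I3: { [B → X .], [D → X . g] }  — shift, reduce
  I4: { [X → a . a a] }  — shift
  I5: { [B → e .], [X → e .] }  — 2 reduces
  I6: { [X → a a . a] }  — shift
  I7: { [X → a a a .] }  — reduce
  I8: { [D → X g .] }  — reduce
  I9: { [D → B a .] }  — reduce

I5 contains complete items [B → e .], [X → e .] — reduce-reduce conflict.

Answer: Yes — I5: [B → e .] vs [X → e .]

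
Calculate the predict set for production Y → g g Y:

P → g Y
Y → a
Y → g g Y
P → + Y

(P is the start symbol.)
PREDICT(Y → g g Y) = (FIRST(RHS) \ {ε}) ∪ (FOLLOW(Y) if ε ∈ FIRST(RHS), i.e. RHS ⇒* ε)
FIRST(g g Y) = { 'g' }
ε ∉ FIRST(g g Y), so FOLLOW(Y) is not added.
PREDICT(Y → g g Y) = { 'g' }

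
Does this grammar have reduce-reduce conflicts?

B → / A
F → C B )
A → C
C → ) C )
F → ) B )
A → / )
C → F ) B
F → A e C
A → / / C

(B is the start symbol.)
A reduce-reduce conflict occurs when an LR(0) state has two complete items [A → α .] and [B → β .] — both call for a reduction, and with no lookahead the parser cannot choose between them.

Augment with B' → B and build the canonical LR(0) collection (I0 = CLOSURE({[B' → . B]}), then GOTO on every symbol after a dot until no new states appear). It has 25 states:
  I0: { [B → . / A], [B' → . B] }  — shift
  I1: { [A → . / )], [A → . / / C], [A → . C], [B → / . A], [C → . ) C )], [C → . F ) B], [F → . ) B )], [F → . A e C], [F → . C B )] }  — shift
  I2: { [B' → B .] }  — accept
  I3: { [A → . / )], [A → . / / C], [A → . C], [B → . / A], [C → ) . C )], [C → . ) C )], [C → . F ) B], [F → ) . B )], [F → . ) B )], [F → . A e C], [F → . C B )] }  — shift
  I4: { [A → / . )], [A → / . / C] }  — shift
  I5: { [B → / A .], [F → A . e C] }  — shift, reduce
  I6: { [A → C .], [B → . / A], [F → C . B )] }  — shift, reduce
  I7: { [C → F . ) B] }  — shift
  I8: { [B → . / A], [C → F ) . B] }  — shift
  I9: { [C → F ) B .] }  — reduce
  I10: { [F → C B . )] }  — shift
  I11: { [F → C B ) .] }  — reduce
  I12: { [A → . / )], [A → . / / C], [A → . C], [C → . ) C )], [C → . F ) B], [F → . ) B )], [F → . A e C], [F → . C B )], [F → A e . C] }  — shift
  I13: { [F → A . e C] }  — shift
  I14: { [A → C .], [B → . / A], [F → A e C .], [F → C . B )] }  — shift, 2 reduces
  I15: { [A → / ) .] }  — reduce
  I16: { [A → . / )], [A → . / / C], [A → . C], [A → / / . C], [C → . ) C )], [C → . F ) B], [F → . ) B )], [F → . A e C], [F → . C B )] }  — shift
  I17: { [A → / / C .], [A → C .], [B → . / A], [F → C . B )] }  — shift, 2 reduces
  I18: { [A → . / )], [A → . / / C], [A → . C], [A → / . )], [A → / . / C], [B → / . A], [C → . ) C )], [C → . F ) B], [F → . ) B )], [F → . A e C], [F → . C B )] }  — shift
  I19: { [F → ) B . )] }  — shift
  I20: { [A → C .], [B → . / A], [C → ) C . )], [F → C . B )] }  — shift, reduce
  I21: { [C → ) C ) .] }  — reduce
  I22: { [F → ) B ) .] }  — reduce
  I23: { [A → . / )], [A → . / / C], [A → . C], [A → / ) .], [B → . / A], [C → ) . C )], [C → . ) C )], [C → . F ) B], [F → ) . B )], [F → . ) B )], [F → . A e C], [F → . C B )] }  — shift, reduce
  I24: { [A → . / )], [A → . / / C], [A → . C], [A → / . )], [A → / . / C], [A → / / . C], [C → . ) C )], [C → . F ) B], [F → . ) B )], [F → . A e C], [F → . C B )] }  — shift

I14 contains complete items [A → C .], [F → A e C .] — reduce-reduce conflict.
I17 contains complete items [A → / / C .], [A → C .] — reduce-reduce conflict.

Answer: Yes — I14: [A → C .] vs [F → A e C .]; I17: [A → / / C .] vs [A → C .]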